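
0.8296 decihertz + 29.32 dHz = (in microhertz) 3.015e+06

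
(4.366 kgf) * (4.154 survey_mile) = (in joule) 2.862e+05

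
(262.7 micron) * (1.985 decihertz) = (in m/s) 5.215e-05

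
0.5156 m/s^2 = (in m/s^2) 0.5156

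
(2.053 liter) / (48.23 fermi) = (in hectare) 4.257e+06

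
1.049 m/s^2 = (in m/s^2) 1.049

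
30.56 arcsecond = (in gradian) 0.009432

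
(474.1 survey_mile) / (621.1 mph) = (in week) 0.004544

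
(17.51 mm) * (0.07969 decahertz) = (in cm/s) 1.395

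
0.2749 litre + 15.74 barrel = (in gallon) 661.2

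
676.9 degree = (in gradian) 752.1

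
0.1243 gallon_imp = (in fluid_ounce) 19.11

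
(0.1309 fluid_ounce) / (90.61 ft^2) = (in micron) 0.4599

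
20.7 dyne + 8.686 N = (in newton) 8.686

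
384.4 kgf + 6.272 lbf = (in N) 3798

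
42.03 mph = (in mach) 0.05518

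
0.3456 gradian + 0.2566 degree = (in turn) 0.001577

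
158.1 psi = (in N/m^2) 1.09e+06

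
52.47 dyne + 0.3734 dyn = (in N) 0.0005284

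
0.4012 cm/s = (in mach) 1.178e-05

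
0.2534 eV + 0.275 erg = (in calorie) 6.573e-09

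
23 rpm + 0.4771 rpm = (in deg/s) 140.9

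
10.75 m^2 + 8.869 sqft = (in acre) 0.00286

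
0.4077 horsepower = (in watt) 304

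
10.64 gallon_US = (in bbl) 0.2533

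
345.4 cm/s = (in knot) 6.714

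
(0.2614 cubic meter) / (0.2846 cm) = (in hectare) 0.009185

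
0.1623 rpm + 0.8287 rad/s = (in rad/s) 0.8457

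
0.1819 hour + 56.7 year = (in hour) 4.967e+05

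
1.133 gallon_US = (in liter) 4.289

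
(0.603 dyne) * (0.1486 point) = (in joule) 3.161e-10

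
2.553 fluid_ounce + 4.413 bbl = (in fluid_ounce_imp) 2.47e+04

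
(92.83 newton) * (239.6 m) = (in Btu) 21.08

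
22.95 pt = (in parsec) 2.624e-19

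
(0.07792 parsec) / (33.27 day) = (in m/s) 8.364e+08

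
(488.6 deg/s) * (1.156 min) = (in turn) 94.14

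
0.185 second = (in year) 5.866e-09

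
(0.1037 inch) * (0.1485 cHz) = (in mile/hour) 8.75e-06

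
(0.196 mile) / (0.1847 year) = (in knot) 0.0001053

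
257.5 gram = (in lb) 0.5677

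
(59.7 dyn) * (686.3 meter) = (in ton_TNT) 9.793e-11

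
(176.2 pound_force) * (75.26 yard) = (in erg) 5.394e+11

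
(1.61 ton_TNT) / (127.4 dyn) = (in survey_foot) 1.735e+13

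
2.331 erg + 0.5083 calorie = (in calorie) 0.5083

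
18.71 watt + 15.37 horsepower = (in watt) 1.148e+04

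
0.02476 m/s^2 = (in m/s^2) 0.02476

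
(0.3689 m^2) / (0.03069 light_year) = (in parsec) 4.118e-32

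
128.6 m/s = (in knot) 250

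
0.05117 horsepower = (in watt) 38.16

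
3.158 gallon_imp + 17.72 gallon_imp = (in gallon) 25.07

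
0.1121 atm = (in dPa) 1.136e+05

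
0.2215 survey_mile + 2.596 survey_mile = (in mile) 2.818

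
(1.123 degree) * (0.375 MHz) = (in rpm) 7.019e+04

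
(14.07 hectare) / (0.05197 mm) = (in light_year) 2.862e-07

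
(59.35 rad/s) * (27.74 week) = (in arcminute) 3.423e+12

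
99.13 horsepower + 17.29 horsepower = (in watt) 8.681e+04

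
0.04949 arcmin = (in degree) 0.0008248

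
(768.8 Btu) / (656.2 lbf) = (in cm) 2.779e+04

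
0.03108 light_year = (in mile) 1.827e+11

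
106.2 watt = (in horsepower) 0.1424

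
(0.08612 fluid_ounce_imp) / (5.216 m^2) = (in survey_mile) 2.915e-10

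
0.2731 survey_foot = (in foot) 0.2731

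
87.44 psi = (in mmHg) 4522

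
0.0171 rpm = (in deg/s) 0.1026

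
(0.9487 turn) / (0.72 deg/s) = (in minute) 7.906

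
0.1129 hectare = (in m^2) 1129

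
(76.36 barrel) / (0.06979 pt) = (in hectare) 49.31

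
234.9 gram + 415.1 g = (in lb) 1.433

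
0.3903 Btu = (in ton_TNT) 9.842e-08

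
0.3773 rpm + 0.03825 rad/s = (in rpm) 0.7426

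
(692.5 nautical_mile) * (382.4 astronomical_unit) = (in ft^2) 7.897e+20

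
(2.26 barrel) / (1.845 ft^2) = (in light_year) 2.216e-16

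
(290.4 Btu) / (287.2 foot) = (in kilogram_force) 356.9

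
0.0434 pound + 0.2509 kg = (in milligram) 2.706e+05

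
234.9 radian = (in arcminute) 8.075e+05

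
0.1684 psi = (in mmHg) 8.709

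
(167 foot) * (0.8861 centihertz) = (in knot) 0.8767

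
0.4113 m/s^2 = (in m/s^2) 0.4113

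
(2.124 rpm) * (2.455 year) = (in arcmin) 5.92e+10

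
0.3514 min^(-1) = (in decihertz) 0.05857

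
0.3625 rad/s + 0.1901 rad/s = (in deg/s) 31.66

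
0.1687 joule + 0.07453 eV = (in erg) 1.687e+06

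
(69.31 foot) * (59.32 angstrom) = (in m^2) 1.253e-07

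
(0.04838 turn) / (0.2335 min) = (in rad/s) 0.0217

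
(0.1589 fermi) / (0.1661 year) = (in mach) 8.909e-26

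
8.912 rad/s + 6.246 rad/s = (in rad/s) 15.16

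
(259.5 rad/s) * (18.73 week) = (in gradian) 1.871e+11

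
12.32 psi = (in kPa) 84.94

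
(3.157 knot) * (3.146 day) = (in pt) 1.251e+09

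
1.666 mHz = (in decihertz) 0.01666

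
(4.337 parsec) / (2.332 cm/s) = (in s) 5.739e+18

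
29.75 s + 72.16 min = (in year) 0.0001382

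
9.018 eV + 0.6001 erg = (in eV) 3.746e+11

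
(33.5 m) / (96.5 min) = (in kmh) 0.02083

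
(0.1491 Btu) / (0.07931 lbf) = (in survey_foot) 1463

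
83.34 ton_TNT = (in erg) 3.487e+18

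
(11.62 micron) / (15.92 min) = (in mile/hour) 2.721e-08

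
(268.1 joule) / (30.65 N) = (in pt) 2.48e+04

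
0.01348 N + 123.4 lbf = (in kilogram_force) 55.97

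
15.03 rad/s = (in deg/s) 861.2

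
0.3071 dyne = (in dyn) 0.3071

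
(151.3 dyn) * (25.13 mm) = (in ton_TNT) 9.087e-15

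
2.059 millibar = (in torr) 1.544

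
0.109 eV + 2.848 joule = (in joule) 2.848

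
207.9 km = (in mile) 129.2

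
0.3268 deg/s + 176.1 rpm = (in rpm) 176.2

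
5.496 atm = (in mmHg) 4177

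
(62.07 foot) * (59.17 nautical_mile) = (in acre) 512.3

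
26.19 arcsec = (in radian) 0.000127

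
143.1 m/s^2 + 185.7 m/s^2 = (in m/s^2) 328.8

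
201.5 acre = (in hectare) 81.54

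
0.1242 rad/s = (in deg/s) 7.116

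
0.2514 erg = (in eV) 1.569e+11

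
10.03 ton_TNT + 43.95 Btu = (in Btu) 3.978e+07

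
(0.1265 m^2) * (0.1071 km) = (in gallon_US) 3579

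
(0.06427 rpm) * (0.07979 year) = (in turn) 2695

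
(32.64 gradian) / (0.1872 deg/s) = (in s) 156.9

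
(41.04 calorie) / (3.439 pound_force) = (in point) 3.182e+04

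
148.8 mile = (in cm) 2.395e+07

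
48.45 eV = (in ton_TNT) 1.855e-27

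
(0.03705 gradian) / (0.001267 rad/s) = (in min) 0.007656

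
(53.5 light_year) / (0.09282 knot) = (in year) 3.361e+11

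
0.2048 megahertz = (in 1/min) 1.229e+07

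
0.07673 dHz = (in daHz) 0.0007673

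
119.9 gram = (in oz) 4.229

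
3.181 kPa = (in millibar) 31.81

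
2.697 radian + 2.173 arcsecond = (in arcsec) 5.563e+05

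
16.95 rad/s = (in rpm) 161.9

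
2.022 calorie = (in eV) 5.28e+19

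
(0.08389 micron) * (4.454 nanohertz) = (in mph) 8.358e-16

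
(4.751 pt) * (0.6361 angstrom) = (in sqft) 1.148e-12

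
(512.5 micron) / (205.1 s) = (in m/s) 2.499e-06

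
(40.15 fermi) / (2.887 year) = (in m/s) 4.41e-22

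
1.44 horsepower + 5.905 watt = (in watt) 1080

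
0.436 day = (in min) 627.8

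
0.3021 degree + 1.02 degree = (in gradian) 1.469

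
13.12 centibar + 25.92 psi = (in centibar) 191.8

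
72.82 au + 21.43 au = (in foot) 4.626e+13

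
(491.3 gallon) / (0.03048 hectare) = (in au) 4.079e-14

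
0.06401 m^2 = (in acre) 1.582e-05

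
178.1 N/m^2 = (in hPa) 1.781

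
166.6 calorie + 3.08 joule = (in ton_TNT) 1.673e-07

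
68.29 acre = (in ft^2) 2.975e+06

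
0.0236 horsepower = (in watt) 17.6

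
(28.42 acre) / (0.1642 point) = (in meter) 1.985e+09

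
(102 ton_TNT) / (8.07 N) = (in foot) 1.735e+11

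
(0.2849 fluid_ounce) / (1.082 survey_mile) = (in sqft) 5.208e-08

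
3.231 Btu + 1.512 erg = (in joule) 3409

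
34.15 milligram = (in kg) 3.415e-05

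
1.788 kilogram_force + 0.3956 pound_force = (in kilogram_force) 1.967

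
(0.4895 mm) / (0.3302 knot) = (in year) 9.138e-11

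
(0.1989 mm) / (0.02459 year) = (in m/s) 2.565e-10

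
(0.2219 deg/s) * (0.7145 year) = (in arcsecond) 1.8e+10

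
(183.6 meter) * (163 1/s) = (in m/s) 2.993e+04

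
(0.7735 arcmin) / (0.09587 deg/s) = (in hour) 3.735e-05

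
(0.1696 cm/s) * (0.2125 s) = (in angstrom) 3.604e+06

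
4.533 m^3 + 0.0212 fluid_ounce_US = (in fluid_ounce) 1.533e+05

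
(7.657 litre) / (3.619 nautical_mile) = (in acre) 2.823e-10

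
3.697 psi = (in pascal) 2.549e+04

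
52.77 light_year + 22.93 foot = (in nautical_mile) 2.696e+14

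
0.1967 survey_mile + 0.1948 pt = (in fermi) 3.166e+17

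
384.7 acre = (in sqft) 1.676e+07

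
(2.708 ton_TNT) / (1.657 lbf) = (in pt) 4.357e+12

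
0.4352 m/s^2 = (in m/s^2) 0.4352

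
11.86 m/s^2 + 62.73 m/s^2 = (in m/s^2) 74.59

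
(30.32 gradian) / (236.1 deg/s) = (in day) 1.338e-06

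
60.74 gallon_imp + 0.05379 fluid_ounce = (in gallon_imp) 60.74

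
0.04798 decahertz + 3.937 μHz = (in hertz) 0.4798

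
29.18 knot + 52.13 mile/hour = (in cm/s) 3832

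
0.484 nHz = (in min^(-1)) 2.904e-08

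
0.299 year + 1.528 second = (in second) 9.429e+06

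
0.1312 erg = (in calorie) 3.136e-09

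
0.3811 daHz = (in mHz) 3811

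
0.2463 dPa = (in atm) 2.431e-07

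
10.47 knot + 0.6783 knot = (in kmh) 20.65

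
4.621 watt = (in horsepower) 0.006197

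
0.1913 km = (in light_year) 2.022e-14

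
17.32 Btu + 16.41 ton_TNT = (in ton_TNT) 16.41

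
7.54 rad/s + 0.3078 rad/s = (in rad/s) 7.848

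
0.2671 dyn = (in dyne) 0.2671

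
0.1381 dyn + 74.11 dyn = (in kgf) 7.571e-05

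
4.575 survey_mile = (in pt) 2.087e+07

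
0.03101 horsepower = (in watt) 23.12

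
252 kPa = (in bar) 2.52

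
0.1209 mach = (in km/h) 148.2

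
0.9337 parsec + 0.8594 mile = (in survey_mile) 1.79e+13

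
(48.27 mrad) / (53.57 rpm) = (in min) 0.0001434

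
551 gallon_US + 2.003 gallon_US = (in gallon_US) 553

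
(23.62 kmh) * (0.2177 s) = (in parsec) 4.629e-17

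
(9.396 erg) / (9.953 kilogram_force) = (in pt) 2.729e-05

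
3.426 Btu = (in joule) 3615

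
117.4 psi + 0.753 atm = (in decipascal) 8.857e+06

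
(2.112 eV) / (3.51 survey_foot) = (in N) 3.163e-19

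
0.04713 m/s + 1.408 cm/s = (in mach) 0.0001798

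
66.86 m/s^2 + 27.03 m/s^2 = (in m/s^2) 93.89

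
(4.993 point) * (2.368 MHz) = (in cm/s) 4.171e+05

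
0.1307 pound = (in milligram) 5.928e+04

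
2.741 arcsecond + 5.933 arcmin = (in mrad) 1.739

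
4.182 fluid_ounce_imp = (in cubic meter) 0.0001188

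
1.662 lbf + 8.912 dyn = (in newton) 7.393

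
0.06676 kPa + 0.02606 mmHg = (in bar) 0.0007023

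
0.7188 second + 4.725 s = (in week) 9.001e-06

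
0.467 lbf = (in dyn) 2.077e+05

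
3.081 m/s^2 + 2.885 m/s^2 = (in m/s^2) 5.966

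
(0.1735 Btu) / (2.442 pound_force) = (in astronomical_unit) 1.126e-10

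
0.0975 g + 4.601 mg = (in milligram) 102.1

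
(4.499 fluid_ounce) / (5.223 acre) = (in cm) 6.295e-07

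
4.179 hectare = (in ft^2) 4.498e+05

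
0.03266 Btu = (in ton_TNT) 8.236e-09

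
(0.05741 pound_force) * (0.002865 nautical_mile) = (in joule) 1.355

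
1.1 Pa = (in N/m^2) 1.1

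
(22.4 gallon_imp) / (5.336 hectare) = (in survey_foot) 6.261e-06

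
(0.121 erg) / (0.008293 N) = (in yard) 1.596e-06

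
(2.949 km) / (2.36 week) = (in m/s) 0.002066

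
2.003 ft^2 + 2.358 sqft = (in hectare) 4.052e-05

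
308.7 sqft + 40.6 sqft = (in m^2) 32.45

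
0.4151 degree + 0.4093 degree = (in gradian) 0.916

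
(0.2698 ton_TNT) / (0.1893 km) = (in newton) 5.963e+06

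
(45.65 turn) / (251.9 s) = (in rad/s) 1.139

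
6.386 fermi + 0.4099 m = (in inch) 16.14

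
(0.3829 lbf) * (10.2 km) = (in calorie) 4152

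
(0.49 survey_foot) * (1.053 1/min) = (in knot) 0.005095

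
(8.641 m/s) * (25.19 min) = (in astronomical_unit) 8.73e-08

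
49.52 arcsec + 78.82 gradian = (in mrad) 1238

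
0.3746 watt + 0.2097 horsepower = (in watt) 156.7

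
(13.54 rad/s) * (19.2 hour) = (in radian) 9.359e+05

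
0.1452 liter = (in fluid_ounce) 4.91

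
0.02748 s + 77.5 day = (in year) 0.2123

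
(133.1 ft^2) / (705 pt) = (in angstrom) 4.972e+11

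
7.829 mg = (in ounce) 0.0002762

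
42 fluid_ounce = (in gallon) 0.3281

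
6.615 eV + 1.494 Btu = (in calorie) 376.7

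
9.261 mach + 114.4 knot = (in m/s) 3212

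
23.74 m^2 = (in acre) 0.005866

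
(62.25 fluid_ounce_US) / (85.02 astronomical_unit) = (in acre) 3.577e-20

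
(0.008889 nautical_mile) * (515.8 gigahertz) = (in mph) 1.899e+13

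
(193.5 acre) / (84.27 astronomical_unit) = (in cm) 6.212e-06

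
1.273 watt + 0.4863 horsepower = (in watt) 363.9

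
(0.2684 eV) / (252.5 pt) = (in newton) 4.828e-19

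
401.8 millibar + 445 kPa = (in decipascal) 4.852e+06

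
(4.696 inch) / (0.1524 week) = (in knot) 2.516e-06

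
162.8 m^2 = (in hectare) 0.01628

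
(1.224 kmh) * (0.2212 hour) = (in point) 7.675e+05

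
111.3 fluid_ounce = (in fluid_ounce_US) 111.3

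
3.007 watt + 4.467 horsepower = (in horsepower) 4.471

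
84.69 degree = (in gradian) 94.1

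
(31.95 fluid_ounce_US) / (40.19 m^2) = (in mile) 1.461e-08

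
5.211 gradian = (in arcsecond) 1.688e+04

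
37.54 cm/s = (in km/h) 1.351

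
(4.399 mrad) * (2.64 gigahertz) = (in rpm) 1.109e+08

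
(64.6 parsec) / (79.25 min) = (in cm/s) 4.192e+16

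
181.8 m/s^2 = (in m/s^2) 181.8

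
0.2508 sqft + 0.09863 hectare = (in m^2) 986.3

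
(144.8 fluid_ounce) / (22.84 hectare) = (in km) 1.875e-11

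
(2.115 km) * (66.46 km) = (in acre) 3.473e+04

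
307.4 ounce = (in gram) 8715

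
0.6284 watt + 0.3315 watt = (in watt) 0.9599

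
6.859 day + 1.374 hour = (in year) 0.01895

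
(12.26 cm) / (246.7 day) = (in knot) 1.118e-08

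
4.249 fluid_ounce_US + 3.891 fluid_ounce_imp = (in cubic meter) 0.0002362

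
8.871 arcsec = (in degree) 0.002464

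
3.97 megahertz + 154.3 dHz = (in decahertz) 3.97e+05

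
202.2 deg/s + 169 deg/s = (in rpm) 61.87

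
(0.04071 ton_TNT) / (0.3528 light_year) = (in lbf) 1.147e-08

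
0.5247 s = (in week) 8.676e-07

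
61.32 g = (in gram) 61.32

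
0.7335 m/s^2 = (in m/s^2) 0.7335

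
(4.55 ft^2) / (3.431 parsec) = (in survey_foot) 1.31e-17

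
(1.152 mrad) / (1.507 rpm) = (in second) 0.0073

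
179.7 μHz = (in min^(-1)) 0.01078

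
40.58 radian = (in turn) 6.459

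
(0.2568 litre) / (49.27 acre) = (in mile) 8.003e-13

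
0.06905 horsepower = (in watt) 51.49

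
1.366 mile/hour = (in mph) 1.366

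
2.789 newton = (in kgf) 0.2844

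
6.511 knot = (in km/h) 12.06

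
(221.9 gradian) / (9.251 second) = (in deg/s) 21.59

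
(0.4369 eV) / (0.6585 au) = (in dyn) 7.106e-26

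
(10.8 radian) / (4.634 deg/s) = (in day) 0.001546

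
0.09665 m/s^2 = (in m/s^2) 0.09665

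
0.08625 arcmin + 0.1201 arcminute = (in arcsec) 12.38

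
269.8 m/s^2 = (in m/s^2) 269.8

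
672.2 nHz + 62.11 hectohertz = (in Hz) 6211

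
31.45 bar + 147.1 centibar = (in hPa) 3.292e+04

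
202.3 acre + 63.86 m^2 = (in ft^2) 8.813e+06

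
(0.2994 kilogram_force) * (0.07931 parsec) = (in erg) 7.185e+22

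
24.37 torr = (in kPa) 3.249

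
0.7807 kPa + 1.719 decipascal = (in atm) 0.007707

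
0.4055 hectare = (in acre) 1.002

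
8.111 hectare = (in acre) 20.04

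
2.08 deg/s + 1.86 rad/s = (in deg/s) 108.7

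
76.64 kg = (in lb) 169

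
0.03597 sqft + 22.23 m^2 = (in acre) 0.005494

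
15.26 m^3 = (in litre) 1.526e+04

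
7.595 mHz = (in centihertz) 0.7595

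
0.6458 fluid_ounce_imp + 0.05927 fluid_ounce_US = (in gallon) 0.00531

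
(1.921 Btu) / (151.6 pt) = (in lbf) 8520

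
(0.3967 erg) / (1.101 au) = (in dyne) 2.409e-14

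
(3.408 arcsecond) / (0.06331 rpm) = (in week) 4.121e-09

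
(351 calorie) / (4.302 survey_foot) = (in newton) 1120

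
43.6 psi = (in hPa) 3006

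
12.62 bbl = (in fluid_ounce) 6.785e+04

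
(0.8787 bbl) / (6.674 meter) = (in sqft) 0.2253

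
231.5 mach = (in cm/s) 7.883e+06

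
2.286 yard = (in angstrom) 2.09e+10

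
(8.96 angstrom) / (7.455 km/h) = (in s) 4.327e-10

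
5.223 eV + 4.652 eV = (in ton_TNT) 3.781e-28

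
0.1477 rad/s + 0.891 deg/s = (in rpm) 1.559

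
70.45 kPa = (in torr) 528.4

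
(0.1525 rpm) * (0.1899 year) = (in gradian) 6.088e+06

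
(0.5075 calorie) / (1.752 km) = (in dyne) 121.2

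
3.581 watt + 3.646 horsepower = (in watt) 2722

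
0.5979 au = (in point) 2.535e+14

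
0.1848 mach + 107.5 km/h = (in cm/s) 9279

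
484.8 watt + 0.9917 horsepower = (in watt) 1224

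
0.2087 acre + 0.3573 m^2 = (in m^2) 844.9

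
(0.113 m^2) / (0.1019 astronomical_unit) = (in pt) 2.101e-08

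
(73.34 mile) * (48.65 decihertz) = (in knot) 1.116e+06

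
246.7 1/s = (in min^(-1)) 1.48e+04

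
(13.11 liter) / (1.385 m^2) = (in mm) 9.466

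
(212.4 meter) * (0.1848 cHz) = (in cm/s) 39.25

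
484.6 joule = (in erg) 4.846e+09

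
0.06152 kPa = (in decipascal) 615.2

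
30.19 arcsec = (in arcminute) 0.5032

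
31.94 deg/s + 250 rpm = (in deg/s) 1532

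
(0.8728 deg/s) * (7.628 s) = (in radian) 0.1162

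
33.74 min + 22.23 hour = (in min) 1368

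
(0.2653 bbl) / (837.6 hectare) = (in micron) 0.005036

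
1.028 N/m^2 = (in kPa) 0.001028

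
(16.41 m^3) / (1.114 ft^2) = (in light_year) 1.676e-14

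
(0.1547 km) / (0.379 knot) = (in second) 793.4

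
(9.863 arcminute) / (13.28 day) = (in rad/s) 2.5e-09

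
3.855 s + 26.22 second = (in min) 0.5012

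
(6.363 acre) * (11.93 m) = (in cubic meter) 3.072e+05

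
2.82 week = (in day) 19.74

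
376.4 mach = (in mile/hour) 2.867e+05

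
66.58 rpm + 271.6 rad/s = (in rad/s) 278.6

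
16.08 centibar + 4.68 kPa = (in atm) 0.2049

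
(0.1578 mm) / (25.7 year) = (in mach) 5.718e-16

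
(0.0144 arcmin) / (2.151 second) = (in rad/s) 1.947e-06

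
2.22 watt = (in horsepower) 0.002977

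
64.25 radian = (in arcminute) 2.209e+05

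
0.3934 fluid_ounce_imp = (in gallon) 0.002953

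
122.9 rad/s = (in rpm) 1174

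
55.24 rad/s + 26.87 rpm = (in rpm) 554.4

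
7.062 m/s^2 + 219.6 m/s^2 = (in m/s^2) 226.7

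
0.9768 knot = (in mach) 0.001476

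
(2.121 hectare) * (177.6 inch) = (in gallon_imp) 2.105e+07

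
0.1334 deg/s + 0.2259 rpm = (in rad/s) 0.02598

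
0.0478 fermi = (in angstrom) 4.78e-07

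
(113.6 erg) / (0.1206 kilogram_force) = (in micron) 9.605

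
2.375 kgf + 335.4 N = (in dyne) 3.587e+07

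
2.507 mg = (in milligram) 2.507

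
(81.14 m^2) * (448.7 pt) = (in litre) 1.284e+04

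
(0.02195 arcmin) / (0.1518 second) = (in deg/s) 0.00241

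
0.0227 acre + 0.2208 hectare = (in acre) 0.5683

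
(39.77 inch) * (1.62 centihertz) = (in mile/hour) 0.03661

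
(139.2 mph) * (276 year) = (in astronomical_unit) 3.621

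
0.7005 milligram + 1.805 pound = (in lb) 1.805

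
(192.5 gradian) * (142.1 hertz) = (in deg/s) 2.462e+04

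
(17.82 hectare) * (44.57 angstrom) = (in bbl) 0.004996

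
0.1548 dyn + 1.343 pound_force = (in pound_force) 1.343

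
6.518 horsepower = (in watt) 4860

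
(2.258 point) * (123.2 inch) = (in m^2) 0.002493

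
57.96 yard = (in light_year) 5.602e-15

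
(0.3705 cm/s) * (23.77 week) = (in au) 3.56e-07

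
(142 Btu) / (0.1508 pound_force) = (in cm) 2.233e+07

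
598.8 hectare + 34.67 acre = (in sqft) 6.596e+07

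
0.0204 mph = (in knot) 0.01773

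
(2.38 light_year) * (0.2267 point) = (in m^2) 1.801e+12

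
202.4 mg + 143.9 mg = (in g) 0.3463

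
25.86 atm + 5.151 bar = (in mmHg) 2.352e+04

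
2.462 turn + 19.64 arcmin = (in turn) 2.463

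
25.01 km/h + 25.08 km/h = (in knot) 27.05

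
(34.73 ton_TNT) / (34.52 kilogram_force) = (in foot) 1.408e+09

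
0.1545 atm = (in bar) 0.1565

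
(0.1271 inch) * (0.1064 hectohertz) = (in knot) 0.06677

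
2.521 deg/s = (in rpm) 0.4202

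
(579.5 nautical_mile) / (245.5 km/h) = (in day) 0.1822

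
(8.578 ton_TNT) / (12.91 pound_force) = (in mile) 3.883e+05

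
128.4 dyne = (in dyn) 128.4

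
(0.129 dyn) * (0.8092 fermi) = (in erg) 1.044e-14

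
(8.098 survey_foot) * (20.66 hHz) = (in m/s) 5099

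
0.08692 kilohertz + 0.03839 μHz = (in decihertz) 869.2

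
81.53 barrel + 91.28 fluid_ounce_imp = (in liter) 1.296e+04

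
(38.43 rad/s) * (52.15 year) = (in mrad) 6.32e+13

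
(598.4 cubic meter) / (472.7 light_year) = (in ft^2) 1.44e-15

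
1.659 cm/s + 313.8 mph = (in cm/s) 1.403e+04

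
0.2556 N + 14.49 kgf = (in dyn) 1.424e+07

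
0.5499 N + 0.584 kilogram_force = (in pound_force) 1.411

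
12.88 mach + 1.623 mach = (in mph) 1.105e+04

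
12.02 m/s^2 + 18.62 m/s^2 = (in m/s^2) 30.64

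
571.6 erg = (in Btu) 5.418e-08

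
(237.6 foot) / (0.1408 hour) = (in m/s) 0.1429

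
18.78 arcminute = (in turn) 0.0008694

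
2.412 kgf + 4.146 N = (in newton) 27.8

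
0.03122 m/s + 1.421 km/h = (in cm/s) 42.59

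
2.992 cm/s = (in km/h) 0.1077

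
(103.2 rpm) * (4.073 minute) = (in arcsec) 5.448e+08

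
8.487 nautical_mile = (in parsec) 5.094e-13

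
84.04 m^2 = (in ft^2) 904.6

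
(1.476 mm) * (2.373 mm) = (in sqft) 3.77e-05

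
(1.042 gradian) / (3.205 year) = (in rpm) 1.546e-09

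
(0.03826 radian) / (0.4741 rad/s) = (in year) 2.559e-09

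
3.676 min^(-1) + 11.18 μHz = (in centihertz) 6.128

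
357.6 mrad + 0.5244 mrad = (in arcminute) 1231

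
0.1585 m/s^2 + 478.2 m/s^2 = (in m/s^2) 478.4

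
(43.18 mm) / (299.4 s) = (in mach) 4.236e-07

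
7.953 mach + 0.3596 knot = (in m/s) 2708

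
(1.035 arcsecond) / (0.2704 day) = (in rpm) 2.051e-09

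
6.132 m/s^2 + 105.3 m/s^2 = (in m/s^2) 111.4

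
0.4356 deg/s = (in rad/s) 0.007603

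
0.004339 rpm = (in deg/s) 0.02603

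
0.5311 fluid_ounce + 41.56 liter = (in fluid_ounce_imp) 1463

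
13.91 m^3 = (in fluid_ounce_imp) 4.896e+05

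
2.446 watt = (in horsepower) 0.00328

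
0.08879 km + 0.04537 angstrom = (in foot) 291.3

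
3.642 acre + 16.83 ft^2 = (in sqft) 1.587e+05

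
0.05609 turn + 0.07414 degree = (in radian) 0.3537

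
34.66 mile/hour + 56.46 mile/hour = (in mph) 91.12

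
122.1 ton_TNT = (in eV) 3.189e+30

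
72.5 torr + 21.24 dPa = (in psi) 1.402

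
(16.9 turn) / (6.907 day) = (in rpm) 0.001699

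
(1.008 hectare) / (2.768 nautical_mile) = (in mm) 1966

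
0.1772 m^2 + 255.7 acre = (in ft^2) 1.114e+07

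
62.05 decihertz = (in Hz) 6.205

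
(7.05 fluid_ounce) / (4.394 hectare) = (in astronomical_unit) 3.172e-20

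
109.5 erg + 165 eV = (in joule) 1.095e-05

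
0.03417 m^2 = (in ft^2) 0.3678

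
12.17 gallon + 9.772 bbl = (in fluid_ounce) 5.409e+04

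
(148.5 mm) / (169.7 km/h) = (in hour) 8.751e-07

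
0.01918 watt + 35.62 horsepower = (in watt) 2.656e+04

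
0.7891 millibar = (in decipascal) 789.1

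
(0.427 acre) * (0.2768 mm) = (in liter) 478.3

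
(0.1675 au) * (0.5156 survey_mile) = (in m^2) 2.079e+13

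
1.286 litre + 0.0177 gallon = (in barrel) 0.00851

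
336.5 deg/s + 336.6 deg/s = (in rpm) 112.2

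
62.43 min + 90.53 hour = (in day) 3.815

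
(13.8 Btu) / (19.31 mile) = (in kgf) 0.04778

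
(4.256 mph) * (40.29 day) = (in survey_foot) 2.173e+07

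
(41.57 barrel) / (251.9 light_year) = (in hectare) 2.773e-22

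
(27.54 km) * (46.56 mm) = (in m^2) 1282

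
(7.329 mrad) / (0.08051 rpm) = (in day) 1.006e-05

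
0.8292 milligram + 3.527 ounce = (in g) 99.99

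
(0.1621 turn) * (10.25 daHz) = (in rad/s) 104.4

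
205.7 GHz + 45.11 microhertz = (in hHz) 2.057e+09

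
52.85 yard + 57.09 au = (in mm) 8.541e+15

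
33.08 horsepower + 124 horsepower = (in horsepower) 157.1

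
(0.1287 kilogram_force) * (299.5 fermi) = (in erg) 3.78e-06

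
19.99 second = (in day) 0.0002314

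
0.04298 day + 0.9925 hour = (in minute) 121.4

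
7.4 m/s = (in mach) 0.02173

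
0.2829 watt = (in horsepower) 0.0003794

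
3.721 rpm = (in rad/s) 0.3897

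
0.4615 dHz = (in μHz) 4.615e+04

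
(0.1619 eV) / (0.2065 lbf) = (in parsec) 9.152e-37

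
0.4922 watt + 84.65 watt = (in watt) 85.14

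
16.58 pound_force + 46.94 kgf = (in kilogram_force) 54.46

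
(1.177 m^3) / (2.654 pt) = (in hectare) 0.1257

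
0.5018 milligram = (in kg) 5.018e-07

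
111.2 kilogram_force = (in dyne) 1.09e+08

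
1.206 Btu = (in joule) 1272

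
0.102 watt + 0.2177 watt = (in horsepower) 0.0004287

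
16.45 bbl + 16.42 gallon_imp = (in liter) 2690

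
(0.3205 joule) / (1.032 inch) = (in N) 12.23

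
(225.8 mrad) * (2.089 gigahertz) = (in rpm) 4.504e+09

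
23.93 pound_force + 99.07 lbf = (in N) 547.1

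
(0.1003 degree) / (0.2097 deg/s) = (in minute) 0.007972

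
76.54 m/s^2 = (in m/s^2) 76.54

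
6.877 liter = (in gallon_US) 1.817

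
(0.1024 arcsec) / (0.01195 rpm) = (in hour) 1.102e-07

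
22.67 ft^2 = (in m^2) 2.106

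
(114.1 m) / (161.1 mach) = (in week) 3.439e-09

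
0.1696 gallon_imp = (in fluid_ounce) 26.07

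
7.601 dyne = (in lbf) 1.709e-05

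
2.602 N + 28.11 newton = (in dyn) 3.071e+06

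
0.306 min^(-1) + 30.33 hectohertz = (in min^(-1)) 1.82e+05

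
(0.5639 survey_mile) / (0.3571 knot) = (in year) 0.0001566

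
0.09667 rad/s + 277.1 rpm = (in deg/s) 1668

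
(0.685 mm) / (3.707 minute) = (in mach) 9.045e-09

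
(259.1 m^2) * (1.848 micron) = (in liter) 0.4788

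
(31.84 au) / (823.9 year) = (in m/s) 183.3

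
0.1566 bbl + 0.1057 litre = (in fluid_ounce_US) 845.5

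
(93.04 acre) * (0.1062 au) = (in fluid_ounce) 2.023e+20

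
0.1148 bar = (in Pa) 1.148e+04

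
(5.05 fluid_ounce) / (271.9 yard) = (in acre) 1.484e-10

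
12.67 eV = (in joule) 2.03e-18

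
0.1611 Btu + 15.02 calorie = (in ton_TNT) 5.564e-08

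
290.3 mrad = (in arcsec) 5.988e+04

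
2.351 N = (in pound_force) 0.5285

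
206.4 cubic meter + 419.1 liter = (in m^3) 206.8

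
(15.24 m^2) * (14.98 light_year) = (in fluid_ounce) 7.303e+22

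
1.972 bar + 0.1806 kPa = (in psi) 28.63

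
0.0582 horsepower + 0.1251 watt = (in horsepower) 0.05837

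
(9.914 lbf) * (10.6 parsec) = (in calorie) 3.447e+18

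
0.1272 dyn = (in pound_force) 2.86e-07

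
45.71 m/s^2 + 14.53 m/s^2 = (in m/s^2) 60.24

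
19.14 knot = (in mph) 22.03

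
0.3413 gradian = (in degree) 0.3072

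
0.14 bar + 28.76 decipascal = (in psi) 2.031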